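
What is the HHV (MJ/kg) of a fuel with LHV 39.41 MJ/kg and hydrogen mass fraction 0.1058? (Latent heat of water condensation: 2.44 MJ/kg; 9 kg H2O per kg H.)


HHV = LHV + H_frac * 9 * 2.44
= 39.41 + 0.1058 * 9 * 2.44
= 41.7334 MJ/kg

41.7334 MJ/kg


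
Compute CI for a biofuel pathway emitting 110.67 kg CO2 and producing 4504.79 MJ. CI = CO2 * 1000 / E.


CI = CO2 * 1000 / E
= 110.67 * 1000 / 4504.79
= 24.5672 g CO2/MJ

24.5672 g CO2/MJ


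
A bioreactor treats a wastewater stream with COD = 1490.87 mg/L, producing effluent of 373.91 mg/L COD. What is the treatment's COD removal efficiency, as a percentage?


eta = (COD_in - COD_out) / COD_in * 100
= (1490.87 - 373.91) / 1490.87 * 100
= 74.9200%

74.9200%


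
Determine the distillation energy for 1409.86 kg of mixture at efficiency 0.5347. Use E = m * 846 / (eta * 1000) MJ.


E = m * 846 / (eta * 1000)
= 1409.86 * 846 / (0.5347 * 1000)
= 2230.6743 MJ

2230.6743 MJ


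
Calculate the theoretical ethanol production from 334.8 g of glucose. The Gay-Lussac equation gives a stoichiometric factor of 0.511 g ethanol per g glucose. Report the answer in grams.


Theoretical ethanol yield: m_EtOH = 0.511 * m_glucose
m_EtOH = 0.511 * 334.8 = 171.0828 g

171.0828 g


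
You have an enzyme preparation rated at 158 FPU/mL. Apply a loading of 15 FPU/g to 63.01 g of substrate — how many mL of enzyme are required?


V = dosage * m_sub / activity
V = 15 * 63.01 / 158
V = 5.9820 mL

5.9820 mL


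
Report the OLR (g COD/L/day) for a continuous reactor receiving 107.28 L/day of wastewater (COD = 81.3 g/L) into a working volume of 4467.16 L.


OLR = Q * S / V
= 107.28 * 81.3 / 4467.16
= 1.9524 g/L/day

1.9524 g/L/day


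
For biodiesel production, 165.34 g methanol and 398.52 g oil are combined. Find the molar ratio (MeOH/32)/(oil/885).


Molar ratio = n_MeOH / n_oil = (MeOH/32) / (oil/885) = (MeOH * 885) / (32 * oil)
= (165.34 * 885) / (32 * 398.52)
= 11.4742

11.4742


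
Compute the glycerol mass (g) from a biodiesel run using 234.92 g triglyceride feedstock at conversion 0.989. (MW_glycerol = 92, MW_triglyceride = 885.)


glycerol = oil * conv * (92/885)
= 234.92 * 0.989 * 92 / 885
= 24.1524 g

24.1524 g


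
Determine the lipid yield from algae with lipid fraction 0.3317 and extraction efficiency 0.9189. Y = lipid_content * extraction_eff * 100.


Y = lipid_content * extraction_eff * 100
= 0.3317 * 0.9189 * 100
= 30.4799%

30.4799%


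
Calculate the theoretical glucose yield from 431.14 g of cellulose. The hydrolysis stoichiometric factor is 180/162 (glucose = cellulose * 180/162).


glucose = cellulose * 180/162
= 431.14 * 180/162
= 479.0444 g

479.0444 g


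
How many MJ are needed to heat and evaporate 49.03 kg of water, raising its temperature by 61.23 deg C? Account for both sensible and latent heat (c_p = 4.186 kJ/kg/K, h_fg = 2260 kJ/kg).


E = m_water * (4.186 * dT + 2260) / 1000
= 49.03 * (4.186 * 61.23 + 2260) / 1000
= 123.3746 MJ

123.3746 MJ


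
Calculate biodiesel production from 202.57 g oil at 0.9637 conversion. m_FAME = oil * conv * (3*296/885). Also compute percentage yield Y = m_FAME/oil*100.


m_FAME = oil * conv * (3 * 296 / 885) = oil * conv * (888/885)
= 202.57 * 0.9637 * 888 / 885
= 195.8785 g
Y = m_FAME / oil * 100 = conv * (888/885) * 100
= 0.9637 * 888 / 885 * 100
= 96.70%

195.8785 g FAME; Y = 96.70%


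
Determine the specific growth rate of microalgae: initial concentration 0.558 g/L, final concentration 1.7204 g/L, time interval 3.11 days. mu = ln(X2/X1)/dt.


mu = ln(X2/X1) / dt
= ln(1.7204/0.558) / 3.11
= 0.3620 per day

0.3620 per day


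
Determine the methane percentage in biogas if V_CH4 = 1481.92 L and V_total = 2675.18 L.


CH4% = V_CH4 / V_total * 100
= 1481.92 / 2675.18 * 100
= 55.3952%

55.3952%


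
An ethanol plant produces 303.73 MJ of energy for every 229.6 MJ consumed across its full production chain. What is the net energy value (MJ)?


NEV = E_out - E_in
= 303.73 - 229.6
= 74.1300 MJ

74.1300 MJ


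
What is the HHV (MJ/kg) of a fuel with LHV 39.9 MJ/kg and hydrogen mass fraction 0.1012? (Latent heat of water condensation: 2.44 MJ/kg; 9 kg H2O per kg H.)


HHV = LHV + H_frac * 9 * 2.44
= 39.9 + 0.1012 * 9 * 2.44
= 42.1224 MJ/kg

42.1224 MJ/kg


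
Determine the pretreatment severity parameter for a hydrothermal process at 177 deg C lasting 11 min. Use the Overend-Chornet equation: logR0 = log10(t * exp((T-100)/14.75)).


logR0 = log10(t * exp((T - 100) / 14.75))
= log10(11 * exp((177 - 100) / 14.75))
= 3.3086

3.3086


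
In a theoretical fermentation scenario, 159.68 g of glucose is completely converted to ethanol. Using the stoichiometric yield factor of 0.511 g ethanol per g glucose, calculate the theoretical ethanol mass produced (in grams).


Theoretical ethanol yield: m_EtOH = 0.511 * m_glucose
m_EtOH = 0.511 * 159.68 = 81.5965 g

81.5965 g


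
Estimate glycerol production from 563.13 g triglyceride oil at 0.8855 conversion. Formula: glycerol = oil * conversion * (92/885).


glycerol = oil * conv * (92/885)
= 563.13 * 0.8855 * 92 / 885
= 51.8372 g

51.8372 g


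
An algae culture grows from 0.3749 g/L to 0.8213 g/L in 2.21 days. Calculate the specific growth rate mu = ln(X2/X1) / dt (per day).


mu = ln(X2/X1) / dt
= ln(0.8213/0.3749) / 2.21
= 0.3549 per day

0.3549 per day


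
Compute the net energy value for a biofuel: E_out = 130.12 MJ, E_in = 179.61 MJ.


NEV = E_out - E_in
= 130.12 - 179.61
= -49.4900 MJ

-49.4900 MJ


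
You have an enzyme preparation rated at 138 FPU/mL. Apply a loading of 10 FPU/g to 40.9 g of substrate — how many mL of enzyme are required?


V = dosage * m_sub / activity
V = 10 * 40.9 / 138
V = 2.9638 mL

2.9638 mL


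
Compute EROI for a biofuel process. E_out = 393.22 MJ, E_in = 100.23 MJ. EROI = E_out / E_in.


EROI = E_out / E_in
= 393.22 / 100.23
= 3.9232

3.9232


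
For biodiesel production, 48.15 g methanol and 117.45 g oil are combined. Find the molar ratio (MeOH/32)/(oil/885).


Molar ratio = n_MeOH / n_oil = (MeOH/32) / (oil/885) = (MeOH * 885) / (32 * oil)
= (48.15 * 885) / (32 * 117.45)
= 11.3380

11.3380


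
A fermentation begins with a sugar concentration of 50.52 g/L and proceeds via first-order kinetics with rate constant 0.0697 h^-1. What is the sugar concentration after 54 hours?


S = S0 * exp(-k * t)
S = 50.52 * exp(-0.0697 * 54)
S = 1.1718 g/L

1.1718 g/L


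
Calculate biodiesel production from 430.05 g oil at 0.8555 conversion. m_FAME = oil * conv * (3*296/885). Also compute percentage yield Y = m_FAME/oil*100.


m_FAME = oil * conv * (3 * 296 / 885) = oil * conv * (888/885)
= 430.05 * 0.8555 * 888 / 885
= 369.1549 g
Y = m_FAME / oil * 100 = conv * (888/885) * 100
= 0.8555 * 888 / 885 * 100
= 85.84%

369.1549 g FAME; Y = 85.84%


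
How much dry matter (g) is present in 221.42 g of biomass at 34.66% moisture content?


Wd = Ww * (1 - MC/100)
= 221.42 * (1 - 34.66/100)
= 144.6758 g

144.6758 g


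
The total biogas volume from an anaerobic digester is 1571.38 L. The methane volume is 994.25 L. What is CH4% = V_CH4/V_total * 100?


CH4% = V_CH4 / V_total * 100
= 994.25 / 1571.38 * 100
= 63.2724%

63.2724%


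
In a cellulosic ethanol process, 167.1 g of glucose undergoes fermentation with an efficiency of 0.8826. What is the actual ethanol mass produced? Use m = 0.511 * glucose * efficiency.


Actual ethanol: m = 0.511 * 167.1 * 0.8826
m = 75.3635 g

75.3635 g


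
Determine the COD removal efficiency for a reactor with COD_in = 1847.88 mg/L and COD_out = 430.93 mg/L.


eta = (COD_in - COD_out) / COD_in * 100
= (1847.88 - 430.93) / 1847.88 * 100
= 76.6798%

76.6798%


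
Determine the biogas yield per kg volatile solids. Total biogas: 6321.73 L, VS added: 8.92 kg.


Y = V / VS
= 6321.73 / 8.92
= 708.7141 L/kg VS

708.7141 L/kg VS


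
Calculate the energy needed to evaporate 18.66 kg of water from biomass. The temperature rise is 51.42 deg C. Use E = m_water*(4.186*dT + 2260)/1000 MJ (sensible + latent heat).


E = m_water * (4.186 * dT + 2260) / 1000
= 18.66 * (4.186 * 51.42 + 2260) / 1000
= 46.1881 MJ

46.1881 MJ


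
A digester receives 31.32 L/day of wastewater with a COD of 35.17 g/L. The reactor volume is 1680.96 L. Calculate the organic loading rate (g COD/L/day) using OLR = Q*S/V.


OLR = Q * S / V
= 31.32 * 35.17 / 1680.96
= 0.6553 g/L/day

0.6553 g/L/day


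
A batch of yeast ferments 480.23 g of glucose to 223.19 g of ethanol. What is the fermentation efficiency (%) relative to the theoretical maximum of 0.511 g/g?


Fermentation efficiency = (actual / (0.511 * glucose)) * 100
= (223.19 / (0.511 * 480.23)) * 100
= 90.9504%

90.9504%


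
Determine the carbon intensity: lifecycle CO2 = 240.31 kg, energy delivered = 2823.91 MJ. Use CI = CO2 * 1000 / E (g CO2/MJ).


CI = CO2 * 1000 / E
= 240.31 * 1000 / 2823.91
= 85.0983 g CO2/MJ

85.0983 g CO2/MJ


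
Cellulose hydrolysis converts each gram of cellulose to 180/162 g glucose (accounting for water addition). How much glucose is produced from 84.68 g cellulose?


glucose = cellulose * 180/162
= 84.68 * 180/162
= 94.0889 g

94.0889 g


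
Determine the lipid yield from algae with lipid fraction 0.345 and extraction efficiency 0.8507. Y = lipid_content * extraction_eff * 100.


Y = lipid_content * extraction_eff * 100
= 0.345 * 0.8507 * 100
= 29.3491%

29.3491%


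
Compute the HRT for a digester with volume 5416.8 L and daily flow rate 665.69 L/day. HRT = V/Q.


HRT = V / Q
= 5416.8 / 665.69
= 8.1371 days

8.1371 days


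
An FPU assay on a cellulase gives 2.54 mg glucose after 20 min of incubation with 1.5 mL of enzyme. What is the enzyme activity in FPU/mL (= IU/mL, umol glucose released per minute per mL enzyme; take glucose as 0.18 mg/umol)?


Activity = glucose_mg / (0.18 mg/umol * V_mL * t_min)
= 2.54 / (0.18 * 1.5 * 20)
= 0.4704 FPU/mL

0.4704 FPU/mL


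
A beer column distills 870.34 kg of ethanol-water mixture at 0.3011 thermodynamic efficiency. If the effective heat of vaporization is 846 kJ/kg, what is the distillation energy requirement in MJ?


E = m * 846 / (eta * 1000)
= 870.34 * 846 / (0.3011 * 1000)
= 2445.3924 MJ

2445.3924 MJ


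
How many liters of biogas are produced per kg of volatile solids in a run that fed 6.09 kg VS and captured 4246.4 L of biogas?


Y = V / VS
= 4246.4 / 6.09
= 697.2742 L/kg VS

697.2742 L/kg VS


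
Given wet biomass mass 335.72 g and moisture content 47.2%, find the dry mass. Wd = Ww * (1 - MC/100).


Wd = Ww * (1 - MC/100)
= 335.72 * (1 - 47.2/100)
= 177.2602 g

177.2602 g


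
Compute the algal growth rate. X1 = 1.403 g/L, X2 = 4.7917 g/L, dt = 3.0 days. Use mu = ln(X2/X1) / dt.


mu = ln(X2/X1) / dt
= ln(4.7917/1.403) / 3.0
= 0.4094 per day

0.4094 per day


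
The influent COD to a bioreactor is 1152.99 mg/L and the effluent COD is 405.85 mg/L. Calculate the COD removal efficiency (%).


eta = (COD_in - COD_out) / COD_in * 100
= (1152.99 - 405.85) / 1152.99 * 100
= 64.8002%

64.8002%


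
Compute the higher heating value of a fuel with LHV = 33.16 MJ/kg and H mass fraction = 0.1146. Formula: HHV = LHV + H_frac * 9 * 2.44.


HHV = LHV + H_frac * 9 * 2.44
= 33.16 + 0.1146 * 9 * 2.44
= 35.6766 MJ/kg

35.6766 MJ/kg


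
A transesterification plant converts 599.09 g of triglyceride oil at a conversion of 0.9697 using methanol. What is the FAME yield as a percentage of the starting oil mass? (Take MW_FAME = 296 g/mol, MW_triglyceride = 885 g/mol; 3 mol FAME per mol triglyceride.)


m_FAME = oil * conv * (3 * 296 / 885) = oil * conv * (888/885)
= 599.09 * 0.9697 * 888 / 885
= 582.9069 g
Y = m_FAME / oil * 100 = conv * (888/885) * 100
= 0.9697 * 888 / 885 * 100
= 97.30%

97.30%


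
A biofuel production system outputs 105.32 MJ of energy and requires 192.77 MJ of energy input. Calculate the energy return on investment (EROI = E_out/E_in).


EROI = E_out / E_in
= 105.32 / 192.77
= 0.5464

0.5464


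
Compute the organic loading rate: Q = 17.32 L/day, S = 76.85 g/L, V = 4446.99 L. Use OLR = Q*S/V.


OLR = Q * S / V
= 17.32 * 76.85 / 4446.99
= 0.2993 g/L/day

0.2993 g/L/day


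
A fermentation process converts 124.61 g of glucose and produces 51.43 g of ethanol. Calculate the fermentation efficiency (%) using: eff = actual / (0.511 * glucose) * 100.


Fermentation efficiency = (actual / (0.511 * glucose)) * 100
= (51.43 / (0.511 * 124.61)) * 100
= 80.7686%

80.7686%


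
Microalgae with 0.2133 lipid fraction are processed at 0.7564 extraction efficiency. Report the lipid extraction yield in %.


Y = lipid_content * extraction_eff * 100
= 0.2133 * 0.7564 * 100
= 16.1340%

16.1340%


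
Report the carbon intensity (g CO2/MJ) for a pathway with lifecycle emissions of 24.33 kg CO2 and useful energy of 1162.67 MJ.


CI = CO2 * 1000 / E
= 24.33 * 1000 / 1162.67
= 20.9260 g CO2/MJ

20.9260 g CO2/MJ


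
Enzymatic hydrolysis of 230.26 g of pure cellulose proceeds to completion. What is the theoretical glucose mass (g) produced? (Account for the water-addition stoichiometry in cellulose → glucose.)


glucose = cellulose * 180/162
= 230.26 * 180/162
= 255.8444 g

255.8444 g


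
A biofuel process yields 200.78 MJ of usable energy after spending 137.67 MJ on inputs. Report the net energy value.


NEV = E_out - E_in
= 200.78 - 137.67
= 63.1100 MJ

63.1100 MJ


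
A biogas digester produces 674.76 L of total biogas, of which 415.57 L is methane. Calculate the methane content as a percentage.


CH4% = V_CH4 / V_total * 100
= 415.57 / 674.76 * 100
= 61.5878%

61.5878%


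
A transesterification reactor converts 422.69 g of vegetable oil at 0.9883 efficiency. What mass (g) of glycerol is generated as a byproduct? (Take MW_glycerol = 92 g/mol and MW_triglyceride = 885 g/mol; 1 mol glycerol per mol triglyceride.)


glycerol = oil * conv * (92/885)
= 422.69 * 0.9883 * 92 / 885
= 43.4265 g

43.4265 g


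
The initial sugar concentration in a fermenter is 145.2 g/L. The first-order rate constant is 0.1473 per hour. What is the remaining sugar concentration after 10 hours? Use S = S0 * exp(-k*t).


S = S0 * exp(-k * t)
S = 145.2 * exp(-0.1473 * 10)
S = 33.2852 g/L

33.2852 g/L


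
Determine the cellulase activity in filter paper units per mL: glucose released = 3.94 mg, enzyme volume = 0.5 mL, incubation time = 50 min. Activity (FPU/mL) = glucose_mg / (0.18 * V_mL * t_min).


Activity = glucose_mg / (0.18 mg/umol * V_mL * t_min)
= 3.94 / (0.18 * 0.5 * 50)
= 0.8756 FPU/mL

0.8756 FPU/mL


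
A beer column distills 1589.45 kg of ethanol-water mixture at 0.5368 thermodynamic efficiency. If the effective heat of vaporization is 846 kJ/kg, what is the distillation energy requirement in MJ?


E = m * 846 / (eta * 1000)
= 1589.45 * 846 / (0.5368 * 1000)
= 2504.9827 MJ

2504.9827 MJ


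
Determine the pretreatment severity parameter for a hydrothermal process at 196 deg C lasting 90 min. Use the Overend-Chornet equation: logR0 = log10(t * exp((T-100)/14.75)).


logR0 = log10(t * exp((T - 100) / 14.75))
= log10(90 * exp((196 - 100) / 14.75))
= 4.7808

4.7808


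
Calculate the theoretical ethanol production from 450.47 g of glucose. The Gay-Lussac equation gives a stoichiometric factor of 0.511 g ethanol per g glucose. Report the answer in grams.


Theoretical ethanol yield: m_EtOH = 0.511 * m_glucose
m_EtOH = 0.511 * 450.47 = 230.1902 g

230.1902 g


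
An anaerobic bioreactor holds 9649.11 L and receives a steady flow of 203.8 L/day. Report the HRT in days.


HRT = V / Q
= 9649.11 / 203.8
= 47.3460 days

47.3460 days


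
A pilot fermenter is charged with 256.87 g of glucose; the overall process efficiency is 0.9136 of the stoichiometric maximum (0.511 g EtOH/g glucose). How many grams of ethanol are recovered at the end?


Actual ethanol: m = 0.511 * 256.87 * 0.9136
m = 119.9197 g

119.9197 g


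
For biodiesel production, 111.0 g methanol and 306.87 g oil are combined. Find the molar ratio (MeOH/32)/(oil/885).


Molar ratio = n_MeOH / n_oil = (MeOH/32) / (oil/885) = (MeOH * 885) / (32 * oil)
= (111.0 * 885) / (32 * 306.87)
= 10.0037

10.0037


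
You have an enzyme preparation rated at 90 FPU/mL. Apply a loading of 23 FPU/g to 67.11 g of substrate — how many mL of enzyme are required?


V = dosage * m_sub / activity
V = 23 * 67.11 / 90
V = 17.1503 mL

17.1503 mL


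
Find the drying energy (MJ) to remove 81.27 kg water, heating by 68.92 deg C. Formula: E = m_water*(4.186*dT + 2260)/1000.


E = m_water * (4.186 * dT + 2260) / 1000
= 81.27 * (4.186 * 68.92 + 2260) / 1000
= 207.1165 MJ

207.1165 MJ


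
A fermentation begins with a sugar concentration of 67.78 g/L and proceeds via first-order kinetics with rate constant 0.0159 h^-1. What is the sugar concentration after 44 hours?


S = S0 * exp(-k * t)
S = 67.78 * exp(-0.0159 * 44)
S = 33.6720 g/L

33.6720 g/L


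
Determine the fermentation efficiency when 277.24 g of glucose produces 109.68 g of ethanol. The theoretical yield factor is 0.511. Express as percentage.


Fermentation efficiency = (actual / (0.511 * glucose)) * 100
= (109.68 / (0.511 * 277.24)) * 100
= 77.4196%

77.4196%


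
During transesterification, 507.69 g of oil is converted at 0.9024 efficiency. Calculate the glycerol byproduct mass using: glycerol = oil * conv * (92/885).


glycerol = oil * conv * (92/885)
= 507.69 * 0.9024 * 92 / 885
= 47.6258 g

47.6258 g


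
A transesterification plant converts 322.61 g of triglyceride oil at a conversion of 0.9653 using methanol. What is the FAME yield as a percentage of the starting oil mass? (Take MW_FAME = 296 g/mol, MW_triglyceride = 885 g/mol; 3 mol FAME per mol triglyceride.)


m_FAME = oil * conv * (3 * 296 / 885) = oil * conv * (888/885)
= 322.61 * 0.9653 * 888 / 885
= 312.4711 g
Y = m_FAME / oil * 100 = conv * (888/885) * 100
= 0.9653 * 888 / 885 * 100
= 96.86%

96.86%


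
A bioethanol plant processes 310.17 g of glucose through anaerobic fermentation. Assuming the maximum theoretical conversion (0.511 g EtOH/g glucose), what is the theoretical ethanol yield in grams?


Theoretical ethanol yield: m_EtOH = 0.511 * m_glucose
m_EtOH = 0.511 * 310.17 = 158.4969 g

158.4969 g


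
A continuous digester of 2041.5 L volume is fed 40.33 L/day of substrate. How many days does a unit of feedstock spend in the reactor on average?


HRT = V / Q
= 2041.5 / 40.33
= 50.6199 days

50.6199 days


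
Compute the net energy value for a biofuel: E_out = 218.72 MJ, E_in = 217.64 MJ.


NEV = E_out - E_in
= 218.72 - 217.64
= 1.0800 MJ

1.0800 MJ


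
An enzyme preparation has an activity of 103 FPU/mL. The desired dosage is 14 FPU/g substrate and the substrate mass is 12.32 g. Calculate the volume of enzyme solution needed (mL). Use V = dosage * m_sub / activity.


V = dosage * m_sub / activity
V = 14 * 12.32 / 103
V = 1.6746 mL

1.6746 mL


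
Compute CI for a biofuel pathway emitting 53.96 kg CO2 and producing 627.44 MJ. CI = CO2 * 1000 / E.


CI = CO2 * 1000 / E
= 53.96 * 1000 / 627.44
= 86.0003 g CO2/MJ

86.0003 g CO2/MJ


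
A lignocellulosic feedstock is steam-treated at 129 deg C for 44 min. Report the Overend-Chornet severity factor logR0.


logR0 = log10(t * exp((T - 100) / 14.75))
= log10(44 * exp((129 - 100) / 14.75))
= 2.4973

2.4973


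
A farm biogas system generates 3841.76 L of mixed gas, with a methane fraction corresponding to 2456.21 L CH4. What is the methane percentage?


CH4% = V_CH4 / V_total * 100
= 2456.21 / 3841.76 * 100
= 63.9345%

63.9345%


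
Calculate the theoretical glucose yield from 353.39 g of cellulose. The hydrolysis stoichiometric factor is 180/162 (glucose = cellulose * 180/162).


glucose = cellulose * 180/162
= 353.39 * 180/162
= 392.6556 g

392.6556 g


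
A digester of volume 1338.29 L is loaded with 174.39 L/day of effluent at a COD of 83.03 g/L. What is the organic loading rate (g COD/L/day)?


OLR = Q * S / V
= 174.39 * 83.03 / 1338.29
= 10.8195 g/L/day

10.8195 g/L/day


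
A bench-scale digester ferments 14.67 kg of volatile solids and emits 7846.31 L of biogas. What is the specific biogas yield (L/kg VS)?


Y = V / VS
= 7846.31 / 14.67
= 534.8541 L/kg VS

534.8541 L/kg VS


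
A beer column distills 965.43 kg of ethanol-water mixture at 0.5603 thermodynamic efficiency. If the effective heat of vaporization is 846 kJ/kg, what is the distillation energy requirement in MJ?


E = m * 846 / (eta * 1000)
= 965.43 * 846 / (0.5603 * 1000)
= 1457.7080 MJ

1457.7080 MJ


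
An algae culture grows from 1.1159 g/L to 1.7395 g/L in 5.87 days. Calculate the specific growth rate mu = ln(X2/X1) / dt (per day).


mu = ln(X2/X1) / dt
= ln(1.7395/1.1159) / 5.87
= 0.0756 per day

0.0756 per day


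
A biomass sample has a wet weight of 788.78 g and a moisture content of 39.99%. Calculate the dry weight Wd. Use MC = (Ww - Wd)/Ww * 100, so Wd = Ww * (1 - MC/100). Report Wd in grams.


Wd = Ww * (1 - MC/100)
= 788.78 * (1 - 39.99/100)
= 473.3469 g

473.3469 g


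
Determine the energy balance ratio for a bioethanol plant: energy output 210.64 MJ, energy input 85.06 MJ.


EROI = E_out / E_in
= 210.64 / 85.06
= 2.4764

2.4764


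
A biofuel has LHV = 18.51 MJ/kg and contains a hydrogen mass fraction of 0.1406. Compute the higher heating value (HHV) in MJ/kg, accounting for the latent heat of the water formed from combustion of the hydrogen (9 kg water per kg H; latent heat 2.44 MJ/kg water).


HHV = LHV + H_frac * 9 * 2.44
= 18.51 + 0.1406 * 9 * 2.44
= 21.5976 MJ/kg

21.5976 MJ/kg


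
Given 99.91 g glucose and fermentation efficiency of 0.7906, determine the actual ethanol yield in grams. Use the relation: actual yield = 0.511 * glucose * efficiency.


Actual ethanol: m = 0.511 * 99.91 * 0.7906
m = 40.3633 g

40.3633 g


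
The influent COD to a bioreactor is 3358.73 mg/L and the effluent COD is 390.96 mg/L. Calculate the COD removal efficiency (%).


eta = (COD_in - COD_out) / COD_in * 100
= (3358.73 - 390.96) / 3358.73 * 100
= 88.3599%

88.3599%


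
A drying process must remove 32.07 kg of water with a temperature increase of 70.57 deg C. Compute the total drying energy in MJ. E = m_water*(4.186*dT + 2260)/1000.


E = m_water * (4.186 * dT + 2260) / 1000
= 32.07 * (4.186 * 70.57 + 2260) / 1000
= 81.9519 MJ

81.9519 MJ


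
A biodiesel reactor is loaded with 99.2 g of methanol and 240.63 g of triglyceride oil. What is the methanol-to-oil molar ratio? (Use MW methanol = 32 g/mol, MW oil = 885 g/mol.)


Molar ratio = n_MeOH / n_oil = (MeOH/32) / (oil/885) = (MeOH * 885) / (32 * oil)
= (99.2 * 885) / (32 * 240.63)
= 11.4013

11.4013


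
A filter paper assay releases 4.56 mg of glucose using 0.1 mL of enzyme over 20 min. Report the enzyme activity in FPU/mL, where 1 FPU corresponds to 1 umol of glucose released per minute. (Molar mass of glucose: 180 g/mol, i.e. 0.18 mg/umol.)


Activity = glucose_mg / (0.18 mg/umol * V_mL * t_min)
= 4.56 / (0.18 * 0.1 * 20)
= 12.6667 FPU/mL

12.6667 FPU/mL


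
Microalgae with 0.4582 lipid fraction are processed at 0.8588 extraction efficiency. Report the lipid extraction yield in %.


Y = lipid_content * extraction_eff * 100
= 0.4582 * 0.8588 * 100
= 39.3502%

39.3502%


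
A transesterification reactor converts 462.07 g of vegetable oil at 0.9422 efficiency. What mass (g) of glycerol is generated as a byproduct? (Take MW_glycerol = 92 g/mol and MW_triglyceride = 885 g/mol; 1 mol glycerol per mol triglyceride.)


glycerol = oil * conv * (92/885)
= 462.07 * 0.9422 * 92 / 885
= 45.2580 g

45.2580 g


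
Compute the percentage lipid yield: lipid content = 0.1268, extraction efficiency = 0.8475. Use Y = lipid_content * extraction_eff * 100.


Y = lipid_content * extraction_eff * 100
= 0.1268 * 0.8475 * 100
= 10.7463%

10.7463%


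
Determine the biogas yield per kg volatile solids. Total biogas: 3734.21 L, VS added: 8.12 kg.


Y = V / VS
= 3734.21 / 8.12
= 459.8781 L/kg VS

459.8781 L/kg VS


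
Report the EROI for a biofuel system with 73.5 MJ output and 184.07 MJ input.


EROI = E_out / E_in
= 73.5 / 184.07
= 0.3993

0.3993


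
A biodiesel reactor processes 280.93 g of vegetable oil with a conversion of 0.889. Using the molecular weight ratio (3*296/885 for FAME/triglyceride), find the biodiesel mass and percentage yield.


m_FAME = oil * conv * (3 * 296 / 885) = oil * conv * (888/885)
= 280.93 * 0.889 * 888 / 885
= 250.5934 g
Y = m_FAME / oil * 100 = conv * (888/885) * 100
= 0.889 * 888 / 885 * 100
= 89.20%

250.5934 g FAME; Y = 89.20%


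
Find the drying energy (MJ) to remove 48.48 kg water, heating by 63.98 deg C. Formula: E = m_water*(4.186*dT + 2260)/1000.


E = m_water * (4.186 * dT + 2260) / 1000
= 48.48 * (4.186 * 63.98 + 2260) / 1000
= 122.5487 MJ

122.5487 MJ


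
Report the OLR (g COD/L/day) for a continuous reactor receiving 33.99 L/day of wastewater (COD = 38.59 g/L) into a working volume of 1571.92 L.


OLR = Q * S / V
= 33.99 * 38.59 / 1571.92
= 0.8344 g/L/day

0.8344 g/L/day


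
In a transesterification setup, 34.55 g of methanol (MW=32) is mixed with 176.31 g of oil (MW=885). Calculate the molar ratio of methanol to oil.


Molar ratio = n_MeOH / n_oil = (MeOH/32) / (oil/885) = (MeOH * 885) / (32 * oil)
= (34.55 * 885) / (32 * 176.31)
= 5.4196

5.4196


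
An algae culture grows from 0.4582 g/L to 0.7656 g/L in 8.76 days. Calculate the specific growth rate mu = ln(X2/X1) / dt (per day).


mu = ln(X2/X1) / dt
= ln(0.7656/0.4582) / 8.76
= 0.0586 per day

0.0586 per day


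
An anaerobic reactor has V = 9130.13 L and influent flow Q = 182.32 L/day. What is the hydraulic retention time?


HRT = V / Q
= 9130.13 / 182.32
= 50.0775 days

50.0775 days


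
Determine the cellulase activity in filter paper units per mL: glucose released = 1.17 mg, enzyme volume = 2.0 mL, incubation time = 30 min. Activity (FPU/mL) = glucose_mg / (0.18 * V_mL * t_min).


Activity = glucose_mg / (0.18 mg/umol * V_mL * t_min)
= 1.17 / (0.18 * 2.0 * 30)
= 0.1083 FPU/mL

0.1083 FPU/mL


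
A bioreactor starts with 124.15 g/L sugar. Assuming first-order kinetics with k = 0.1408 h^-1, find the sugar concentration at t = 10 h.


S = S0 * exp(-k * t)
S = 124.15 * exp(-0.1408 * 10)
S = 30.3711 g/L

30.3711 g/L


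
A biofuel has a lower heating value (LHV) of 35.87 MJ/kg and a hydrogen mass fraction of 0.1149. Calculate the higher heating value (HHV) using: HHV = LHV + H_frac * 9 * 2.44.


HHV = LHV + H_frac * 9 * 2.44
= 35.87 + 0.1149 * 9 * 2.44
= 38.3932 MJ/kg

38.3932 MJ/kg


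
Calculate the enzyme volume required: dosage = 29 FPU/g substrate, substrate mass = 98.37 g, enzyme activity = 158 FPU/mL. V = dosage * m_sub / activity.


V = dosage * m_sub / activity
V = 29 * 98.37 / 158
V = 18.0553 mL

18.0553 mL


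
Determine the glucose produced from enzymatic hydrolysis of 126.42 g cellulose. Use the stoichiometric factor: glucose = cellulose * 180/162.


glucose = cellulose * 180/162
= 126.42 * 180/162
= 140.4667 g

140.4667 g


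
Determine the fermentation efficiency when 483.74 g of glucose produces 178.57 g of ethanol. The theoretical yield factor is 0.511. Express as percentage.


Fermentation efficiency = (actual / (0.511 * glucose)) * 100
= (178.57 / (0.511 * 483.74)) * 100
= 72.2396%

72.2396%


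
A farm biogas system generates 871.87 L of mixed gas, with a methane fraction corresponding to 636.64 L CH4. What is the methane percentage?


CH4% = V_CH4 / V_total * 100
= 636.64 / 871.87 * 100
= 73.0201%

73.0201%


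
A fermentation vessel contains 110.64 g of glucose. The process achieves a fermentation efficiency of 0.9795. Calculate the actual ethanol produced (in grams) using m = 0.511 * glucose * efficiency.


Actual ethanol: m = 0.511 * 110.64 * 0.9795
m = 55.3780 g

55.3780 g


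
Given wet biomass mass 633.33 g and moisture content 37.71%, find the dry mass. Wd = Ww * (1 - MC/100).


Wd = Ww * (1 - MC/100)
= 633.33 * (1 - 37.71/100)
= 394.5013 g

394.5013 g


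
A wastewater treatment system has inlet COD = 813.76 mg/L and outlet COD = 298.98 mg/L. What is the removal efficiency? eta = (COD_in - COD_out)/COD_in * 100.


eta = (COD_in - COD_out) / COD_in * 100
= (813.76 - 298.98) / 813.76 * 100
= 63.2594%

63.2594%


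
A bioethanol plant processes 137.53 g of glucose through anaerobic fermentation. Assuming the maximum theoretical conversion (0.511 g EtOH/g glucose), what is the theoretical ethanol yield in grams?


Theoretical ethanol yield: m_EtOH = 0.511 * m_glucose
m_EtOH = 0.511 * 137.53 = 70.2778 g

70.2778 g


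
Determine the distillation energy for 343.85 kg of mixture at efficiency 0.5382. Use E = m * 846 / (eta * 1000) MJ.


E = m * 846 / (eta * 1000)
= 343.85 * 846 / (0.5382 * 1000)
= 540.5000 MJ

540.5000 MJ


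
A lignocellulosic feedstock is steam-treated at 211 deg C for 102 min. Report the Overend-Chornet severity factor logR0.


logR0 = log10(t * exp((T - 100) / 14.75))
= log10(102 * exp((211 - 100) / 14.75))
= 5.2769

5.2769


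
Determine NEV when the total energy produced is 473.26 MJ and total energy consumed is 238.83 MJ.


NEV = E_out - E_in
= 473.26 - 238.83
= 234.4300 MJ

234.4300 MJ


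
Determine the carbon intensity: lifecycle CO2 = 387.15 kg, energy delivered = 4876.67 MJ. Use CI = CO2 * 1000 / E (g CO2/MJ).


CI = CO2 * 1000 / E
= 387.15 * 1000 / 4876.67
= 79.3882 g CO2/MJ

79.3882 g CO2/MJ


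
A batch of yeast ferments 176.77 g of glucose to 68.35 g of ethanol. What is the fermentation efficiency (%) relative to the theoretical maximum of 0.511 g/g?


Fermentation efficiency = (actual / (0.511 * glucose)) * 100
= (68.35 / (0.511 * 176.77)) * 100
= 75.6674%

75.6674%


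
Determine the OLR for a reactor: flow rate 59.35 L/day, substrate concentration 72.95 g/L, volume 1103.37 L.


OLR = Q * S / V
= 59.35 * 72.95 / 1103.37
= 3.9240 g/L/day

3.9240 g/L/day


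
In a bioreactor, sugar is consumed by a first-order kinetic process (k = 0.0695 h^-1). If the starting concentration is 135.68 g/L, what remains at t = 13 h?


S = S0 * exp(-k * t)
S = 135.68 * exp(-0.0695 * 13)
S = 54.9706 g/L

54.9706 g/L


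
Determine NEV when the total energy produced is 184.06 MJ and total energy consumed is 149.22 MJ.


NEV = E_out - E_in
= 184.06 - 149.22
= 34.8400 MJ

34.8400 MJ


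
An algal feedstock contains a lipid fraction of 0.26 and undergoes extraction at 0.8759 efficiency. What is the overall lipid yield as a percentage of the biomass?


Y = lipid_content * extraction_eff * 100
= 0.26 * 0.8759 * 100
= 22.7734%

22.7734%


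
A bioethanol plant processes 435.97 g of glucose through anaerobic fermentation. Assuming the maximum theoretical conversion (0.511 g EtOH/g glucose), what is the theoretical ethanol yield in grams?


Theoretical ethanol yield: m_EtOH = 0.511 * m_glucose
m_EtOH = 0.511 * 435.97 = 222.7807 g

222.7807 g


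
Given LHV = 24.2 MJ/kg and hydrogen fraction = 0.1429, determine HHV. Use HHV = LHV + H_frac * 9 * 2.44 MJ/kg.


HHV = LHV + H_frac * 9 * 2.44
= 24.2 + 0.1429 * 9 * 2.44
= 27.3381 MJ/kg

27.3381 MJ/kg


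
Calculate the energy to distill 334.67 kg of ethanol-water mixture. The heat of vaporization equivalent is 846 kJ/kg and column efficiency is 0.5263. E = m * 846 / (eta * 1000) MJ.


E = m * 846 / (eta * 1000)
= 334.67 * 846 / (0.5263 * 1000)
= 537.9647 MJ

537.9647 MJ


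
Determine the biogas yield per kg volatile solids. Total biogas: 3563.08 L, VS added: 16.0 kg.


Y = V / VS
= 3563.08 / 16.0
= 222.6925 L/kg VS

222.6925 L/kg VS


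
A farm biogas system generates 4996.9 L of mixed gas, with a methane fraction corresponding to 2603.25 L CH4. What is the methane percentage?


CH4% = V_CH4 / V_total * 100
= 2603.25 / 4996.9 * 100
= 52.0973%

52.0973%


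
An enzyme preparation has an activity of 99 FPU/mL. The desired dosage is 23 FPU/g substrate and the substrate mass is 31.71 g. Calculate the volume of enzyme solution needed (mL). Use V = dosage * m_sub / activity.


V = dosage * m_sub / activity
V = 23 * 31.71 / 99
V = 7.3670 mL

7.3670 mL


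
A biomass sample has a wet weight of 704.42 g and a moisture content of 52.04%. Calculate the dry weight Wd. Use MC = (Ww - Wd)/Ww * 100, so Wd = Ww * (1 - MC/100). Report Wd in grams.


Wd = Ww * (1 - MC/100)
= 704.42 * (1 - 52.04/100)
= 337.8398 g

337.8398 g


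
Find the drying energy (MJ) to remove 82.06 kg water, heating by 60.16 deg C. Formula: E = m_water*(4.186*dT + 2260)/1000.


E = m_water * (4.186 * dT + 2260) / 1000
= 82.06 * (4.186 * 60.16 + 2260) / 1000
= 206.1208 MJ

206.1208 MJ


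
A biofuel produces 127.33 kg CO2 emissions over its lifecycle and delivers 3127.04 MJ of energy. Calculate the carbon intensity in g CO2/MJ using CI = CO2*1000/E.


CI = CO2 * 1000 / E
= 127.33 * 1000 / 3127.04
= 40.7190 g CO2/MJ

40.7190 g CO2/MJ


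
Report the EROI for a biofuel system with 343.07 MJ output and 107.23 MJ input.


EROI = E_out / E_in
= 343.07 / 107.23
= 3.1994

3.1994


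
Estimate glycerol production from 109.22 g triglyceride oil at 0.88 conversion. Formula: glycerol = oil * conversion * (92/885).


glycerol = oil * conv * (92/885)
= 109.22 * 0.88 * 92 / 885
= 9.9915 g

9.9915 g


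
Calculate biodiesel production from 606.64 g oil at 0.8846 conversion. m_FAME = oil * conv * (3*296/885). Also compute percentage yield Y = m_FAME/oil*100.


m_FAME = oil * conv * (3 * 296 / 885) = oil * conv * (888/885)
= 606.64 * 0.8846 * 888 / 885
= 538.4528 g
Y = m_FAME / oil * 100 = conv * (888/885) * 100
= 0.8846 * 888 / 885 * 100
= 88.76%

538.4528 g FAME; Y = 88.76%


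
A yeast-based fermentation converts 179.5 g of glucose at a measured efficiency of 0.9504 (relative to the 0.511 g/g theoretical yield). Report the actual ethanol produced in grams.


Actual ethanol: m = 0.511 * 179.5 * 0.9504
m = 87.1750 g

87.1750 g


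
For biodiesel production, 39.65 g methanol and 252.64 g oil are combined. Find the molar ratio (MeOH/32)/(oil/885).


Molar ratio = n_MeOH / n_oil = (MeOH/32) / (oil/885) = (MeOH * 885) / (32 * oil)
= (39.65 * 885) / (32 * 252.64)
= 4.3404

4.3404


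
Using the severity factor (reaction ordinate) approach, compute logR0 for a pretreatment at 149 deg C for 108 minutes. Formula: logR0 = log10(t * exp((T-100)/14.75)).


logR0 = log10(t * exp((T - 100) / 14.75))
= log10(108 * exp((149 - 100) / 14.75))
= 3.4762

3.4762


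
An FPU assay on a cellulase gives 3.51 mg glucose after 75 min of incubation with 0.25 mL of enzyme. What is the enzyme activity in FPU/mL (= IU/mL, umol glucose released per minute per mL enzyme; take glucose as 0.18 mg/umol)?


Activity = glucose_mg / (0.18 mg/umol * V_mL * t_min)
= 3.51 / (0.18 * 0.25 * 75)
= 1.0400 FPU/mL

1.0400 FPU/mL


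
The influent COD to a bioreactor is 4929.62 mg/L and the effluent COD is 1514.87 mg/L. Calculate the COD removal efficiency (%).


eta = (COD_in - COD_out) / COD_in * 100
= (4929.62 - 1514.87) / 4929.62 * 100
= 69.2700%

69.2700%


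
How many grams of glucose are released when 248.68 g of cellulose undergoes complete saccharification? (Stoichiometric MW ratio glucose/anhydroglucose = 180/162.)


glucose = cellulose * 180/162
= 248.68 * 180/162
= 276.3111 g

276.3111 g


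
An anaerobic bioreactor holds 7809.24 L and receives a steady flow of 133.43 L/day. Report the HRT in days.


HRT = V / Q
= 7809.24 / 133.43
= 58.5269 days

58.5269 days


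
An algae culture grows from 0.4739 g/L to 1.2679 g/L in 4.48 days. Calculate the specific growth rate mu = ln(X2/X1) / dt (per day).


mu = ln(X2/X1) / dt
= ln(1.2679/0.4739) / 4.48
= 0.2197 per day

0.2197 per day


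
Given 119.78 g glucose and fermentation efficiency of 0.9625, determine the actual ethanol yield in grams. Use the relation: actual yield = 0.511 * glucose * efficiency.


Actual ethanol: m = 0.511 * 119.78 * 0.9625
m = 58.9123 g

58.9123 g


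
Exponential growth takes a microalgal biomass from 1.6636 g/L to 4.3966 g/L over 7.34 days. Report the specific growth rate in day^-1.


mu = ln(X2/X1) / dt
= ln(4.3966/1.6636) / 7.34
= 0.1324 per day

0.1324 per day


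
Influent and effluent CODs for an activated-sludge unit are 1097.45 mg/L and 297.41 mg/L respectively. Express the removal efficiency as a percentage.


eta = (COD_in - COD_out) / COD_in * 100
= (1097.45 - 297.41) / 1097.45 * 100
= 72.8999%

72.8999%


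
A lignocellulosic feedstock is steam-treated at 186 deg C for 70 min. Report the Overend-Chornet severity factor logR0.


logR0 = log10(t * exp((T - 100) / 14.75))
= log10(70 * exp((186 - 100) / 14.75))
= 4.3773

4.3773


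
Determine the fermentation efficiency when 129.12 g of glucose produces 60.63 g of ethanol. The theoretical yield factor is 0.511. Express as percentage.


Fermentation efficiency = (actual / (0.511 * glucose)) * 100
= (60.63 / (0.511 * 129.12)) * 100
= 91.8910%

91.8910%


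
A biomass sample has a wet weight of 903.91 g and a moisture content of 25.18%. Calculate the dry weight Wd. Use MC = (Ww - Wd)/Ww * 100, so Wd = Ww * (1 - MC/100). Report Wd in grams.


Wd = Ww * (1 - MC/100)
= 903.91 * (1 - 25.18/100)
= 676.3055 g

676.3055 g


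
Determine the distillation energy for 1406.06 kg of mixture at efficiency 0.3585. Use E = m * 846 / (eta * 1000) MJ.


E = m * 846 / (eta * 1000)
= 1406.06 * 846 / (0.3585 * 1000)
= 3318.0663 MJ

3318.0663 MJ


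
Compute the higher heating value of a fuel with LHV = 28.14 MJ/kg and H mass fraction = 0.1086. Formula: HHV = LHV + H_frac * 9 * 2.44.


HHV = LHV + H_frac * 9 * 2.44
= 28.14 + 0.1086 * 9 * 2.44
= 30.5249 MJ/kg

30.5249 MJ/kg


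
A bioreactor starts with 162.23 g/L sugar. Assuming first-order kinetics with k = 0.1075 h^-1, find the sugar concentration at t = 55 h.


S = S0 * exp(-k * t)
S = 162.23 * exp(-0.1075 * 55)
S = 0.4389 g/L

0.4389 g/L


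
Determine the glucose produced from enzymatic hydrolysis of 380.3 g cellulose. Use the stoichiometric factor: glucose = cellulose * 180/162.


glucose = cellulose * 180/162
= 380.3 * 180/162
= 422.5556 g

422.5556 g


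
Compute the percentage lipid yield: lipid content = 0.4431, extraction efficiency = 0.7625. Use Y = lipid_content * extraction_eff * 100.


Y = lipid_content * extraction_eff * 100
= 0.4431 * 0.7625 * 100
= 33.7864%

33.7864%


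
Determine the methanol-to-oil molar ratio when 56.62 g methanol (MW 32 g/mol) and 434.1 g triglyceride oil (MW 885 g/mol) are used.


Molar ratio = n_MeOH / n_oil = (MeOH/32) / (oil/885) = (MeOH * 885) / (32 * oil)
= (56.62 * 885) / (32 * 434.1)
= 3.6072

3.6072


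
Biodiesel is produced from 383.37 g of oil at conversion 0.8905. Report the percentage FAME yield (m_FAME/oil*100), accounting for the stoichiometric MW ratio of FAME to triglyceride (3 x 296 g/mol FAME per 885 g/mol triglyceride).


m_FAME = oil * conv * (3 * 296 / 885) = oil * conv * (888/885)
= 383.37 * 0.8905 * 888 / 885
= 342.5482 g
Y = m_FAME / oil * 100 = conv * (888/885) * 100
= 0.8905 * 888 / 885 * 100
= 89.35%

89.35%


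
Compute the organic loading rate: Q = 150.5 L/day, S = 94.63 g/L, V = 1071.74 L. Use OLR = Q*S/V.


OLR = Q * S / V
= 150.5 * 94.63 / 1071.74
= 13.2885 g/L/day

13.2885 g/L/day


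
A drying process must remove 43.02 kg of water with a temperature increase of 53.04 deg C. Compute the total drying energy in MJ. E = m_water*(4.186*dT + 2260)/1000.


E = m_water * (4.186 * dT + 2260) / 1000
= 43.02 * (4.186 * 53.04 + 2260) / 1000
= 106.7767 MJ

106.7767 MJ


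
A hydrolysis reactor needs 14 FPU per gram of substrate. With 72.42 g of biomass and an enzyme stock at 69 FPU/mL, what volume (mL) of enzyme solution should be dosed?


V = dosage * m_sub / activity
V = 14 * 72.42 / 69
V = 14.6939 mL

14.6939 mL
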